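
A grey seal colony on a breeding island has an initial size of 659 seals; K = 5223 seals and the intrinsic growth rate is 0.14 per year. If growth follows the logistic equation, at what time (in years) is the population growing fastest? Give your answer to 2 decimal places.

13.82 years

Logistic growth is fastest at N = K/2 = 2611.5.
A = (K − N₀)/N₀ = 6.9256. Set K/(1 + A·e^(−rt)) = K/2 → A·e^(−rt) = 1.
e^(−0.14t) = 1/6.9256 = 0.144391, so t = ln(6.9256)/0.14 = 1.9352/0.14 = 13.823.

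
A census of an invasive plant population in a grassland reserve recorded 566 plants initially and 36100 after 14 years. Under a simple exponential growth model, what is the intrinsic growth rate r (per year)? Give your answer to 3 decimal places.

From N(t) = N₀·e^(rt): e^(r·14) = 36100/566 = 63.781.
r·14 = ln(63.781) = 4.1555, so r = 4.1555/14 = 0.29682.

0.297 per year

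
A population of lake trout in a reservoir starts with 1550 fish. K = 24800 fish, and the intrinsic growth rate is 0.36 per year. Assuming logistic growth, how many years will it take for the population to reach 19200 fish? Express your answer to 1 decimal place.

A = (K − N₀)/N₀ = (24800 − 1550)/1550 = 15.
Solve 24800/(1 + 15·e^(−0.36t)) = 19200: 1 + 15·e^(−0.36t) = 1.2917, so e^(−0.36t) = 0.0194444.
−0.36·t = ln(0.0194444) = -3.9402, so t = 3.9402/0.36 = 10.945.

10.9 years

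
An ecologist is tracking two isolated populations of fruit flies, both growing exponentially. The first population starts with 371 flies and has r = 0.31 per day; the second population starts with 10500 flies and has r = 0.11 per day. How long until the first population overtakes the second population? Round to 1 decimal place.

Set 371·e^(0.31t) = 10500·e^(0.11t).
e^((0.31 − 0.11)t) = 10500/371 → e^(0.2·t) = 28.302.
0.2·t = ln(28.302) = 3.3429, so t = 3.3429/0.2 = 16.715.

16.7 days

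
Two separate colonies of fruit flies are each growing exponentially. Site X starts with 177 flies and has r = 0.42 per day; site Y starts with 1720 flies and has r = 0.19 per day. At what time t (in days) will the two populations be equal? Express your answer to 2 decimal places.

9.89 days

Set 177·e^(0.42t) = 1720·e^(0.19t).
e^((0.42 − 0.19)t) = 1720/177 → e^(0.23·t) = 9.7175.
0.23·t = ln(9.7175) = 2.2739, so t = 2.2739/0.23 = 9.8867.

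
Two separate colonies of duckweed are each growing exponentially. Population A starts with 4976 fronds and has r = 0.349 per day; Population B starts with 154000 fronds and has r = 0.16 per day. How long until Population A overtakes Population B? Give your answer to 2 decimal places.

18.16 days

Set 4976·e^(0.349t) = 154000·e^(0.16t).
e^((0.349 − 0.16)t) = 154000/4976 → e^(0.189·t) = 30.949.
0.189·t = ln(30.949) = 3.4323, so t = 3.4323/0.189 = 18.16.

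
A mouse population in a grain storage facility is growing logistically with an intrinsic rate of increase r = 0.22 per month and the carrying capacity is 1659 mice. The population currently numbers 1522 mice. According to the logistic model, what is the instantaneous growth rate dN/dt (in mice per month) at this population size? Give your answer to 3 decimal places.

dN/dt = rN(1 − N/K) = 0.22 × 1522 × (1 − 1522/1659).
1 − 1522/1659 = 0.08258; dN/dt = 0.22 × 1522 × 0.08258 = 27.651.

27.651 mice per month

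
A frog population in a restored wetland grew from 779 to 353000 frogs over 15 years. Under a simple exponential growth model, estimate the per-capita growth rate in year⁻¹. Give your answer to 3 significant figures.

0.408 per year

From N(t) = N₀·e^(rt): e^(r·15) = 353000/779 = 453.15.
r·15 = ln(453.15) = 6.1162, so r = 6.1162/15 = 0.40775.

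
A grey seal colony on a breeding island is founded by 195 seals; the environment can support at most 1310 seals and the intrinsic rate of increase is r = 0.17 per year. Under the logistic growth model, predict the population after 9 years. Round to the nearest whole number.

585 seals

A = (K − N₀)/N₀ = (1310 − 195)/195 = 5.7179.
N(t) = K/(1 + A·e^(−rt)) = 1310/(1 + 5.7179×e^(−0.17×9)).
e^(−1.53) = 0.21654; denominator = 1 + 5.7179×0.21654 = 2.2381.
N = 1310/2.2381 = 585.307.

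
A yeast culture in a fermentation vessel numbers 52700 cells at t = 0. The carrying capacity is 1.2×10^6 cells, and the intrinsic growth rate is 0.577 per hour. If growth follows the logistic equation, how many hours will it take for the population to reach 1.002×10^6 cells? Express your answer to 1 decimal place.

A = (K − N₀)/N₀ = (1.2×10^6 − 52700)/52700 = 21.77.
Solve 1.2×10^6/(1 + 21.77·e^(−0.577t)) = 1.002×10^6: 1 + 21.77·e^(−0.577t) = 1.1976, so e^(−0.577t) = 0.00907676.
−0.577·t = ln(0.00907676) = -4.702, so t = 4.702/0.577 = 8.1491.

8.1 hours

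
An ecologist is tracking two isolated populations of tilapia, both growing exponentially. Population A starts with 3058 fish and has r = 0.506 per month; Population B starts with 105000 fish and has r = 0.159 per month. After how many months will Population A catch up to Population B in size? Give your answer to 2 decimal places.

10.19 months

Set 3058·e^(0.506t) = 105000·e^(0.159t).
e^((0.506 − 0.159)t) = 105000/3058 → e^(0.347·t) = 34.336.
0.347·t = ln(34.336) = 3.5362, so t = 3.5362/0.347 = 10.191.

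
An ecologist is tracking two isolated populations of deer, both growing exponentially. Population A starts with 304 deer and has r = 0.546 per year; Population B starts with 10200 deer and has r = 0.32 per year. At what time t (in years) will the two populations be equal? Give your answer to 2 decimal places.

Set 304·e^(0.546t) = 10200·e^(0.32t).
e^((0.546 − 0.32)t) = 10200/304 → e^(0.226·t) = 33.553.
0.226·t = ln(33.553) = 3.5131, so t = 3.5131/0.226 = 15.545.

15.54 years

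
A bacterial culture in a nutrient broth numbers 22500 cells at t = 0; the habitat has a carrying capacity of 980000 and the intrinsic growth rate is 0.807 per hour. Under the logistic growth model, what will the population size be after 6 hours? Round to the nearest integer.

733634 cells

A = (K − N₀)/N₀ = (980000 − 22500)/22500 = 42.556.
N(t) = K/(1 + A·e^(−rt)) = 980000/(1 + 42.556×e^(−0.807×6)).
e^(−4.842) = 0.0078913; denominator = 1 + 42.556×0.0078913 = 1.3358.
N = 980000/1.3358 = 733634.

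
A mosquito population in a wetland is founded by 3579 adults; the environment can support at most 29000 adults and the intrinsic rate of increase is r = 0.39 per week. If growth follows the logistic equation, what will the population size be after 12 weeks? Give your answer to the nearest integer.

27207 adults

A = (K − N₀)/N₀ = (29000 − 3579)/3579 = 7.1028.
N(t) = K/(1 + A·e^(−rt)) = 29000/(1 + 7.1028×e^(−0.39×12)).
e^(−4.68) = 0.009279; denominator = 1 + 7.1028×0.009279 = 1.0659.
N = 29000/1.0659 = 27206.9.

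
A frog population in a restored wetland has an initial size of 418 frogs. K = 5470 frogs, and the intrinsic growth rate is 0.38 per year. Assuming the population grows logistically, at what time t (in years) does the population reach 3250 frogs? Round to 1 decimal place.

7.6 years

A = (K − N₀)/N₀ = (5470 − 418)/418 = 12.086.
Solve 5470/(1 + 12.086·e^(−0.38t)) = 3250: 1 + 12.086·e^(−0.38t) = 1.6831, so e^(−0.38t) = 0.0565174.
−0.38·t = ln(0.0565174) = -2.8732, so t = 2.8732/0.38 = 7.5611.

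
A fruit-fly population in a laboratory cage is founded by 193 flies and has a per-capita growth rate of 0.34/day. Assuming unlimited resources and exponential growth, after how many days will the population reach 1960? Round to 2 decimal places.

Set N₀·e^(rt) = 1960: e^(0.34·t) = 1960/193 = 10.155.
0.34·t = ln(10.155) = 2.318, so t = 2.318/0.34 = 6.8177.

6.82 days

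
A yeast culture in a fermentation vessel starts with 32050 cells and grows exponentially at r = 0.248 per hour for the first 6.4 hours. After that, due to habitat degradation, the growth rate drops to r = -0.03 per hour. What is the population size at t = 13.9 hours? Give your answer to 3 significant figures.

125000 cells

Phase 1: N(6.4) = 32050·e^(0.248×6.4) = 32050·e^1.587 = 156726.
Phase 2 runs for 13.9 − 6.4 = 7.5 hours at r = -0.03.
N(13.9) = 156726·e^(-0.03×7.5) = 156726·e^-0.225 = 125148.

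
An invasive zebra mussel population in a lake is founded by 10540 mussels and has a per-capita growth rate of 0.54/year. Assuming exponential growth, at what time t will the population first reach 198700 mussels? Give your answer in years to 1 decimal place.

5.4 years

Set N₀·e^(rt) = 198700: e^(0.54·t) = 198700/10540 = 18.852.
0.54·t = ln(18.852) = 2.9366, so t = 2.9366/0.54 = 5.4382.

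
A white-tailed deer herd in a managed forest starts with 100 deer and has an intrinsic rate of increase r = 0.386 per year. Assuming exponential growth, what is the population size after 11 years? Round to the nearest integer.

6983 deer

N(t) = N₀·e^(rt) = 100 × e^(0.386×11) = 100 × e^4.246.
e^4.246 ≈ 69.826, so N ≈ 100 × 69.826 = 6982.56.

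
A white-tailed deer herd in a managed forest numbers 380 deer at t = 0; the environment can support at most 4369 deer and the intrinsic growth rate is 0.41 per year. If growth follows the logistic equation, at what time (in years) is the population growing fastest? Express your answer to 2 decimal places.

5.73 years

Logistic growth is fastest at N = K/2 = 2184.5.
A = (K − N₀)/N₀ = 10.497. Set K/(1 + A·e^(−rt)) = K/2 → A·e^(−rt) = 1.
e^(−0.41t) = 1/10.497 = 0.095262, so t = ln(10.497)/0.41 = 2.3511/0.41 = 5.7345.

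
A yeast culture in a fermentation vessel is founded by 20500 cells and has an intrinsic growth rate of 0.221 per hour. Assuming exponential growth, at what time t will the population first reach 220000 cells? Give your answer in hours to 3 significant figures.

Set N₀·e^(rt) = 220000: e^(0.221·t) = 220000/20500 = 10.732.
0.221·t = ln(10.732) = 2.3732, so t = 2.3732/0.221 = 10.738.

10.7 hours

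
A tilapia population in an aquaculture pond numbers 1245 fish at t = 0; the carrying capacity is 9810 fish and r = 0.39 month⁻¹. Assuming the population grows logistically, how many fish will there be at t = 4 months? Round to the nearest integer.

4011 fish

A = (K − N₀)/N₀ = (9810 − 1245)/1245 = 6.8795.
N(t) = K/(1 + A·e^(−rt)) = 9810/(1 + 6.8795×e^(−0.39×4)).
e^(−1.56) = 0.21014; denominator = 1 + 6.8795×0.21014 = 2.4456.
N = 9810/2.4456 = 4011.23.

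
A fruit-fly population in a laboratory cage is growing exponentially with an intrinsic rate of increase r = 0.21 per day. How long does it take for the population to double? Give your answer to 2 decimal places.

Doubling time t_d = ln(2)/r = 0.6931/0.21 = 3.3007.

3.30 days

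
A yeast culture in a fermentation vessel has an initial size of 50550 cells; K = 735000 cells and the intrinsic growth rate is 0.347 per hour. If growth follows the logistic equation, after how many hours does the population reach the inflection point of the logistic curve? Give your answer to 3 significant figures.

Logistic growth is fastest at N = K/2 = 367500.
A = (K − N₀)/N₀ = 13.54. Set K/(1 + A·e^(−rt)) = K/2 → A·e^(−rt) = 1.
e^(−0.347t) = 1/13.54 = 0.0738549, so t = ln(13.54)/0.347 = 2.6057/0.347 = 7.5091.

7.51 hours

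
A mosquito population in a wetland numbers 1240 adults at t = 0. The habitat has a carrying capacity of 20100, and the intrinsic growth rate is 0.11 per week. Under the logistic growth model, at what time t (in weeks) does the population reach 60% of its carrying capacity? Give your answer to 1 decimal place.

28.4 weeks

A = (K − N₀)/N₀ = (20100 − 1240)/1240 = 15.21.
Solve 20100/(1 + 15.21·e^(−0.11t)) = 12060: 1 + 15.21·e^(−0.11t) = 1.6667, so e^(−0.11t) = 0.0438317.
−0.11·t = ln(0.0438317) = -3.1274, so t = 3.1274/0.11 = 28.431.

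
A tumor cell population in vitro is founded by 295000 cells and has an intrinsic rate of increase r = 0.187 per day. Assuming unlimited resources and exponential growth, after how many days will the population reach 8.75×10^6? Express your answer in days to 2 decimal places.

18.13 days

Set N₀·e^(rt) = 8.75×10^6: e^(0.187·t) = 8.75×10^6/295000 = 29.661.
0.187·t = ln(29.661) = 3.3898, so t = 3.3898/0.187 = 18.127.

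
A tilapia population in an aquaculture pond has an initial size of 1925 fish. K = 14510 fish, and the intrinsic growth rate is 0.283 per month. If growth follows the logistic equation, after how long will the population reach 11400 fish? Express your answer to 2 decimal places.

A = (K − N₀)/N₀ = (14510 − 1925)/1925 = 6.5377.
Solve 14510/(1 + 6.5377·e^(−0.283t)) = 11400: 1 + 6.5377·e^(−0.283t) = 1.2728, so e^(−0.283t) = 0.0417285.
−0.283·t = ln(0.0417285) = -3.1766, so t = 3.1766/0.283 = 11.225.

11.22 months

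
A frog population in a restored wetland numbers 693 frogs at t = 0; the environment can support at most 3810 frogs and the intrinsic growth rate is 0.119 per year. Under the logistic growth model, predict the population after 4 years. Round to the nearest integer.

A = (K − N₀)/N₀ = (3810 − 693)/693 = 4.4978.
N(t) = K/(1 + A·e^(−rt)) = 3810/(1 + 4.4978×e^(−0.119×4)).
e^(−0.476) = 0.62126; denominator = 1 + 4.4978×0.62126 = 3.7943.
N = 3810/3.7943 = 1004.13.

1004 frogs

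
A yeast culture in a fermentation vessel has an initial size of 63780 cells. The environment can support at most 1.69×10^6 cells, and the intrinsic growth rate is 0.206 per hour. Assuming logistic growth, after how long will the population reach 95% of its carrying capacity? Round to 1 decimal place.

A = (K − N₀)/N₀ = (1.69×10^6 − 63780)/63780 = 25.497.
Solve 1.69×10^6/(1 + 25.497·e^(−0.206t)) = 1.6055×10^6: 1 + 25.497·e^(−0.206t) = 1.0526, so e^(−0.206t) = 0.0020642.
−0.206·t = ln(0.0020642) = -6.183, so t = 6.183/0.206 = 30.015.

30.0 hours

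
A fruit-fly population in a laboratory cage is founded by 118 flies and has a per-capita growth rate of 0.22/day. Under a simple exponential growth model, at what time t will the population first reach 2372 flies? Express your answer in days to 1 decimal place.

Set N₀·e^(rt) = 2372: e^(0.22·t) = 2372/118 = 20.102.
0.22·t = ln(20.102) = 3.0008, so t = 3.0008/0.22 = 13.64.

13.6 days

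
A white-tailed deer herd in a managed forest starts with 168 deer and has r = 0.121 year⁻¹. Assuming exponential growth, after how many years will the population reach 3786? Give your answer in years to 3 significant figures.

25.7 years

Set N₀·e^(rt) = 3786: e^(0.121·t) = 3786/168 = 22.536.
0.121·t = ln(22.536) = 3.1151, so t = 3.1151/0.121 = 25.745.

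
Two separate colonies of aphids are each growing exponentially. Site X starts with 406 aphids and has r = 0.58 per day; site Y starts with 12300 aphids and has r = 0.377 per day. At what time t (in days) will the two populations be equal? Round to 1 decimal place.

16.8 days

Set 406·e^(0.58t) = 12300·e^(0.377t).
e^((0.58 − 0.377)t) = 12300/406 → e^(0.203·t) = 30.296.
0.203·t = ln(30.296) = 3.411, so t = 3.411/0.203 = 16.803.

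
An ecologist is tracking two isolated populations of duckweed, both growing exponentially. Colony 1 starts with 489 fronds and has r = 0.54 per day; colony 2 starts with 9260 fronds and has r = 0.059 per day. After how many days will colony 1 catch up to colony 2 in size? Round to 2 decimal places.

6.11 days

Set 489·e^(0.54t) = 9260·e^(0.059t).
e^((0.54 − 0.059)t) = 9260/489 → e^(0.481·t) = 18.937.
0.481·t = ln(18.937) = 2.9411, so t = 2.9411/0.481 = 6.1145.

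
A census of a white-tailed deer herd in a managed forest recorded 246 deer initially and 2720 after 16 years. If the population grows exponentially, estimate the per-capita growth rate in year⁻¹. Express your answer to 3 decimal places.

From N(t) = N₀·e^(rt): e^(r·16) = 2720/246 = 11.057.
r·16 = ln(11.057) = 2.4031, so r = 2.4031/16 = 0.15019.

0.150 per year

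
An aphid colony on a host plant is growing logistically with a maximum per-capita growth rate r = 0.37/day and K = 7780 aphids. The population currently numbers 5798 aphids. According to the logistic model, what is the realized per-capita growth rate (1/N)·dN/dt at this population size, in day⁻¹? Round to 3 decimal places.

(1/N)·dN/dt = r(1 − N/K) = 0.37 × (1 − 5798/7780).
= 0.37 × 0.25476 = 0.09426.

0.094 per day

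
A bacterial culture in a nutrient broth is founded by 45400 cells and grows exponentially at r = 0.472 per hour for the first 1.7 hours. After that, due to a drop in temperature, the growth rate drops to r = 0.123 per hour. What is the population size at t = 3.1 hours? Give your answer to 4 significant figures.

Phase 1: N(1.7) = 45400·e^(0.472×1.7) = 45400·e^0.8024 = 101282.
Phase 2 runs for 3.1 − 1.7 = 1.4 hours at r = 0.123.
N(3.1) = 101282·e^(0.123×1.4) = 101282·e^0.1722 = 120315.

120300 cells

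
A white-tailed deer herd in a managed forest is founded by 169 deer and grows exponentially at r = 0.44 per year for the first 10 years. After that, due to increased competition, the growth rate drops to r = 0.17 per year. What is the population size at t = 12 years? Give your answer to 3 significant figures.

Phase 1: N(10) = 169·e^(0.44×10) = 169·e^4.4 = 13765.2.
Phase 2 runs for 12 − 10 = 2 years at r = 0.17.
N(12) = 13765.2·e^(0.17×2) = 13765.2·e^0.34 = 19339.4.

19300 deer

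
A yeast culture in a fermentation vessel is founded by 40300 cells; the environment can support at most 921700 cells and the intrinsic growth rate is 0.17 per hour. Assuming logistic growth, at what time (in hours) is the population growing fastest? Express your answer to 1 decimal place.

Logistic growth is fastest at N = K/2 = 460850.
A = (K − N₀)/N₀ = 21.871. Set K/(1 + A·e^(−rt)) = K/2 → A·e^(−rt) = 1.
e^(−0.17t) = 1/21.871 = 0.0457227, so t = ln(21.871)/0.17 = 3.0852/0.17 = 18.148.

18.1 hours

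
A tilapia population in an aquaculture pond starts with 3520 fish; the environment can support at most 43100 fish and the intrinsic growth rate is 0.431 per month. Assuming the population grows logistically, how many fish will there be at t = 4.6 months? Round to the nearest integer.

16912 fish

A = (K − N₀)/N₀ = (43100 − 3520)/3520 = 11.244.
N(t) = K/(1 + A·e^(−rt)) = 43100/(1 + 11.244×e^(−0.431×4.6)).
e^(−1.983) = 0.13771; denominator = 1 + 11.244×0.13771 = 2.5485.
N = 43100/2.5485 = 16912.2.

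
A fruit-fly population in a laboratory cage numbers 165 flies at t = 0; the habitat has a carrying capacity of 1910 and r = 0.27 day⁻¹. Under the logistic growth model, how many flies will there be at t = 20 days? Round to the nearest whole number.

1823 flies

A = (K − N₀)/N₀ = (1910 − 165)/165 = 10.576.
N(t) = K/(1 + A·e^(−rt)) = 1910/(1 + 10.576×e^(−0.27×20)).
e^(−5.4) = 0.0045166; denominator = 1 + 10.576×0.0045166 = 1.0478.
N = 1910/1.0478 = 1822.93.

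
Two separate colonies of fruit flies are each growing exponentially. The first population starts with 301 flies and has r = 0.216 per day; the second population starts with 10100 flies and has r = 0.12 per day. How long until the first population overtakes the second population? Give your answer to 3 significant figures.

Set 301·e^(0.216t) = 10100·e^(0.12t).
e^((0.216 − 0.12)t) = 10100/301 → e^(0.096·t) = 33.555.
0.096·t = ln(33.555) = 3.5132, so t = 3.5132/0.096 = 36.596.

36.6 days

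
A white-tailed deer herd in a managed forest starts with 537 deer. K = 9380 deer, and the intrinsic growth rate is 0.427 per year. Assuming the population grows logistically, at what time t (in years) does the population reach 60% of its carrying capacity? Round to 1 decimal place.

7.5 years

A = (K − N₀)/N₀ = (9380 − 537)/537 = 16.467.
Solve 9380/(1 + 16.467·e^(−0.427t)) = 5628: 1 + 16.467·e^(−0.427t) = 1.6667, so e^(−0.427t) = 0.040484.
−0.427·t = ln(0.040484) = -3.2068, so t = 3.2068/0.427 = 7.5102.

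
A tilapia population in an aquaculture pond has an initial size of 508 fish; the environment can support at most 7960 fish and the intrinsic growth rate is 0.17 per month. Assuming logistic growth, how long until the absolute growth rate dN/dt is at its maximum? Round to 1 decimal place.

Logistic growth is fastest at N = K/2 = 3980.
A = (K − N₀)/N₀ = 14.669. Set K/(1 + A·e^(−rt)) = K/2 → A·e^(−rt) = 1.
e^(−0.17t) = 1/14.669 = 0.0681696, so t = ln(14.669)/0.17 = 2.6858/0.17 = 15.799.

15.8 months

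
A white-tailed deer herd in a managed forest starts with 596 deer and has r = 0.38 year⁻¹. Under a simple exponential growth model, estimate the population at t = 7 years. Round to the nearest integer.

N(t) = N₀·e^(rt) = 596 × e^(0.38×7) = 596 × e^2.66.
e^2.66 ≈ 14.296, so N ≈ 596 × 14.296 = 8520.59.

8521 deer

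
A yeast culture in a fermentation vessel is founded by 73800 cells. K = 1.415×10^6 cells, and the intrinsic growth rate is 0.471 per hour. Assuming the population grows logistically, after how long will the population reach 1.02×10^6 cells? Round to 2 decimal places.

8.17 hours

A = (K − N₀)/N₀ = (1.415×10^6 − 73800)/73800 = 18.173.
Solve 1.415×10^6/(1 + 18.173·e^(−0.471t)) = 1.02×10^6: 1 + 18.173·e^(−0.471t) = 1.3873, so e^(−0.471t) = 0.0213088.
−0.471·t = ln(0.0213088) = -3.8486, so t = 3.8486/0.471 = 8.1712.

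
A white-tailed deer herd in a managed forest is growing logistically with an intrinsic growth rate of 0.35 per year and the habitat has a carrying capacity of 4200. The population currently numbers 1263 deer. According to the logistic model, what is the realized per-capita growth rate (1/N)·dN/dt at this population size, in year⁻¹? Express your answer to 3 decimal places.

(1/N)·dN/dt = r(1 − N/K) = 0.35 × (1 − 1263/4200).
= 0.35 × 0.69929 = 0.24475.

0.245 per year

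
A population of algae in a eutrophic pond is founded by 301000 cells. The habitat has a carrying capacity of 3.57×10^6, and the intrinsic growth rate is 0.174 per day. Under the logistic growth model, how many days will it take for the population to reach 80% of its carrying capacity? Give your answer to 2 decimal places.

21.67 days

A = (K − N₀)/N₀ = (3.57×10^6 − 301000)/301000 = 10.86.
Solve 3.57×10^6/(1 + 10.86·e^(−0.174t)) = 2.856×10^6: 1 + 10.86·e^(−0.174t) = 1.25, so e^(−0.174t) = 0.0230193.
−0.174·t = ln(0.0230193) = -3.7714, so t = 3.7714/0.174 = 21.675.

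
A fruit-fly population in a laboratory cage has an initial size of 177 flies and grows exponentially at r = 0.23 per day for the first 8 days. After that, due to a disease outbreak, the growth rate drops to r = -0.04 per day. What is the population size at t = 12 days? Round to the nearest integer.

Phase 1: N(8) = 177·e^(0.23×8) = 177·e^1.84 = 1114.49.
Phase 2 runs for 12 − 8 = 4 days at r = -0.04.
N(12) = 1114.49·e^(-0.04×4) = 1114.49·e^-0.16 = 949.703.

950 flies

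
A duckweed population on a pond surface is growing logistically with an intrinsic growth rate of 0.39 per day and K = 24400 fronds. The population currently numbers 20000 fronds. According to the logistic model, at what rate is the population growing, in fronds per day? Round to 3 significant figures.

dN/dt = rN(1 − N/K) = 0.39 × 20000 × (1 − 20000/24400).
1 − 20000/24400 = 0.18033; dN/dt = 0.39 × 20000 × 0.18033 = 1406.6.

1410 fronds per day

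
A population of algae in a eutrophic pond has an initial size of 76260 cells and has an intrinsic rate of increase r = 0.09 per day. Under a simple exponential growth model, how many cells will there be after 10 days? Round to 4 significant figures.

N(t) = N₀·e^(rt) = 76260 × e^(0.09×10) = 76260 × e^0.9.
e^0.9 ≈ 2.4596, so N ≈ 76260 × 2.4596 = 187569.

187600 cells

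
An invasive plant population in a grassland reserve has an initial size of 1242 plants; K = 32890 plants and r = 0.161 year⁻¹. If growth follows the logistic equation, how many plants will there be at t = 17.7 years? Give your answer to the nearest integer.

13292 plants

A = (K − N₀)/N₀ = (32890 − 1242)/1242 = 25.481.
N(t) = K/(1 + A·e^(−rt)) = 32890/(1 + 25.481×e^(−0.161×17.7)).
e^(−2.85) = 0.057862; denominator = 1 + 25.481×0.057862 = 2.4744.
N = 32890/2.4744 = 13292.1.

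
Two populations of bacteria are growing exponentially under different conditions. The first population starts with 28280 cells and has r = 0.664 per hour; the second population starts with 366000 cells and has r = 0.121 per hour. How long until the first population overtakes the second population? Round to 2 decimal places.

Set 28280·e^(0.664t) = 366000·e^(0.121t).
e^((0.664 − 0.121)t) = 366000/28280 → e^(0.543·t) = 12.942.
0.543·t = ln(12.942) = 2.5605, so t = 2.5605/0.543 = 4.7154.

4.72 hours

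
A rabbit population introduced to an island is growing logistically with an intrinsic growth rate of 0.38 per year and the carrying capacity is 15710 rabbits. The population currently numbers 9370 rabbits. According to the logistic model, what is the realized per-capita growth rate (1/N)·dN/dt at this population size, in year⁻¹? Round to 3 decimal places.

(1/N)·dN/dt = r(1 − N/K) = 0.38 × (1 − 9370/15710).
= 0.38 × 0.40356 = 0.15335.

0.153 per year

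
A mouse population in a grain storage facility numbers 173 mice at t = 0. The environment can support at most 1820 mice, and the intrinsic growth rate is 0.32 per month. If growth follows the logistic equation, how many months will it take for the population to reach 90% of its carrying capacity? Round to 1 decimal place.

A = (K − N₀)/N₀ = (1820 − 173)/173 = 9.5202.
Solve 1820/(1 + 9.5202·e^(−0.32t)) = 1638: 1 + 9.5202·e^(−0.32t) = 1.1111, so e^(−0.32t) = 0.0116711.
−0.32·t = ln(0.0116711) = -4.4506, so t = 4.4506/0.32 = 13.908.

13.9 months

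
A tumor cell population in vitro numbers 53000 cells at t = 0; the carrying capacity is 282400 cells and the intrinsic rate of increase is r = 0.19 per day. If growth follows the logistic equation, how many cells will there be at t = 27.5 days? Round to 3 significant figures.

276000 cells

A = (K − N₀)/N₀ = (282400 − 53000)/53000 = 4.3283.
N(t) = K/(1 + A·e^(−rt)) = 282400/(1 + 4.3283×e^(−0.19×27.5)).
e^(−5.225) = 0.0053804; denominator = 1 + 4.3283×0.0053804 = 1.0233.
N = 282400/1.0233 = 275973.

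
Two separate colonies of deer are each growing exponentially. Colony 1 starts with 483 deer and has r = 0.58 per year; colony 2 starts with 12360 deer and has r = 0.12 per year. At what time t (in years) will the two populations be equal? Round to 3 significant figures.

7.05 years

Set 483·e^(0.58t) = 12360·e^(0.12t).
e^((0.58 − 0.12)t) = 12360/483 → e^(0.46·t) = 25.59.
0.46·t = ln(25.59) = 3.2422, so t = 3.2422/0.46 = 7.0483.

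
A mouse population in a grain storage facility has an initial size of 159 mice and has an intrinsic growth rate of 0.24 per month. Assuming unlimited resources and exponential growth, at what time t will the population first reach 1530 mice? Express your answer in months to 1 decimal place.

9.4 months

Set N₀·e^(rt) = 1530: e^(0.24·t) = 1530/159 = 9.6226.
0.24·t = ln(9.6226) = 2.2641, so t = 2.2641/0.24 = 9.4338.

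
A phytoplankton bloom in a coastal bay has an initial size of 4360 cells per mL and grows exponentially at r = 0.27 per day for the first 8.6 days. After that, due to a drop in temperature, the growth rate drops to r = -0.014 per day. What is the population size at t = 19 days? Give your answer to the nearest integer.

38431 cells per mL

Phase 1: N(8.6) = 4360·e^(0.27×8.6) = 4360·e^2.322 = 44454.8.
Phase 2 runs for 19 − 8.6 = 10.4 days at r = -0.014.
N(19) = 44454.8·e^(-0.014×10.4) = 44454.8·e^-0.1456 = 38431.3.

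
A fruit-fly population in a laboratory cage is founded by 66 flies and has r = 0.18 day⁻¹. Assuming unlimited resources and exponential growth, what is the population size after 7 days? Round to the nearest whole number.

N(t) = N₀·e^(rt) = 66 × e^(0.18×7) = 66 × e^1.26.
e^1.26 ≈ 3.5254, so N ≈ 66 × 3.5254 = 232.678.

233 flies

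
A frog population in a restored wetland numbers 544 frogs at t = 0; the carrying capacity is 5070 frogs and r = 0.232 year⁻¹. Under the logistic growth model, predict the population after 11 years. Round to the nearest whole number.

A = (K − N₀)/N₀ = (5070 − 544)/544 = 8.3199.
N(t) = K/(1 + A·e^(−rt)) = 5070/(1 + 8.3199×e^(−0.232×11)).
e^(−2.552) = 0.077926; denominator = 1 + 8.3199×0.077926 = 1.6483.
N = 5070/1.6483 = 3075.84.

3076 frogs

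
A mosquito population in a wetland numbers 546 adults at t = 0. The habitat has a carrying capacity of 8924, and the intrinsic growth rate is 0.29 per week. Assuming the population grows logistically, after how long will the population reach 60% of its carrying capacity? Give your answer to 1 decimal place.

10.8 weeks

A = (K − N₀)/N₀ = (8924 − 546)/546 = 15.344.
Solve 8924/(1 + 15.344·e^(−0.29t)) = 5354.4: 1 + 15.344·e^(−0.29t) = 1.6667, so e^(−0.29t) = 0.0434471.
−0.29·t = ln(0.0434471) = -3.1362, so t = 3.1362/0.29 = 10.815.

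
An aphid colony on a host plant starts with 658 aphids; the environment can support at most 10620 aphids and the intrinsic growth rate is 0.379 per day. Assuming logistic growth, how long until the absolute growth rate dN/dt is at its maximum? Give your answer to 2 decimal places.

7.17 days

Logistic growth is fastest at N = K/2 = 5310.
A = (K − N₀)/N₀ = 15.14. Set K/(1 + A·e^(−rt)) = K/2 → A·e^(−rt) = 1.
e^(−0.379t) = 1/15.14 = 0.066051, so t = ln(15.14)/0.379 = 2.7173/0.379 = 7.1697.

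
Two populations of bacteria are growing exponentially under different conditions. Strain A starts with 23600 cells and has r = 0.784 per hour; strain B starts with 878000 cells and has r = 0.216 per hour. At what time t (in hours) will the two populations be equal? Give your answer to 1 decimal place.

6.4 hours

Set 23600·e^(0.784t) = 878000·e^(0.216t).
e^((0.784 − 0.216)t) = 878000/23600 → e^(0.568·t) = 37.203.
0.568·t = ln(37.203) = 3.6164, so t = 3.6164/0.568 = 6.3669.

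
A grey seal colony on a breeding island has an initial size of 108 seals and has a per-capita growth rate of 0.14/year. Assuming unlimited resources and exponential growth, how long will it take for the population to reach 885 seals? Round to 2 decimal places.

15.02 years

Set N₀·e^(rt) = 885: e^(0.14·t) = 885/108 = 8.1944.
0.14·t = ln(8.1944) = 2.1035, so t = 2.1035/0.14 = 15.025.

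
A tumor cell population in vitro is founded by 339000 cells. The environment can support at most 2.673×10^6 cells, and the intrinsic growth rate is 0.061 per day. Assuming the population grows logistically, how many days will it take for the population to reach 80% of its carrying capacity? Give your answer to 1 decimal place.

54.4 days

A = (K − N₀)/N₀ = (2.673×10^6 − 339000)/339000 = 6.885.
Solve 2.673×10^6/(1 + 6.885·e^(−0.061t)) = 2.1384×10^6: 1 + 6.885·e^(−0.061t) = 1.25, so e^(−0.061t) = 0.0363111.
−0.061·t = ln(0.0363111) = -3.3156, so t = 3.3156/0.061 = 54.355.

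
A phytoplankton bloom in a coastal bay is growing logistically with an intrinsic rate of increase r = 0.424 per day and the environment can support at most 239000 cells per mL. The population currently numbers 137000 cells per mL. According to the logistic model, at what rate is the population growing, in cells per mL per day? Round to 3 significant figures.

24800 cells per mL per day

dN/dt = rN(1 − N/K) = 0.424 × 137000 × (1 − 137000/239000).
1 − 137000/239000 = 0.42678; dN/dt = 0.424 × 137000 × 0.42678 = 24791.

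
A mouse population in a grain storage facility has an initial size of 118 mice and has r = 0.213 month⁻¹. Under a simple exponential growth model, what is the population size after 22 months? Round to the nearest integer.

12793 mice

N(t) = N₀·e^(rt) = 118 × e^(0.213×22) = 118 × e^4.686.
e^4.686 ≈ 108.42, so N ≈ 118 × 108.42 = 12793.4.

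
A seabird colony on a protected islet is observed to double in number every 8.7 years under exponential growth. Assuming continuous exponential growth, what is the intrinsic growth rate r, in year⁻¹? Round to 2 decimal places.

0.08 per year

r = ln(2)/t_d = 0.6931/8.7 = 0.079672.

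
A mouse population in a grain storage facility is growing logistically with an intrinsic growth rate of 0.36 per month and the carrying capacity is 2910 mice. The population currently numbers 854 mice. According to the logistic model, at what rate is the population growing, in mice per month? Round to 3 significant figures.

217 mice per month

dN/dt = rN(1 − N/K) = 0.36 × 854 × (1 − 854/2910).
1 − 854/2910 = 0.70653; dN/dt = 0.36 × 854 × 0.70653 = 217.22.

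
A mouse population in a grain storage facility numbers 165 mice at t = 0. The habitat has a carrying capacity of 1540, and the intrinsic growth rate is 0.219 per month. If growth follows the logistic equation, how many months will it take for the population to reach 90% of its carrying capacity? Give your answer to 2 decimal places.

19.71 months

A = (K − N₀)/N₀ = (1540 − 165)/165 = 8.3333.
Solve 1540/(1 + 8.3333·e^(−0.219t)) = 1386: 1 + 8.3333·e^(−0.219t) = 1.1111, so e^(−0.219t) = 0.0133333.
−0.219·t = ln(0.0133333) = -4.3175, so t = 4.3175/0.219 = 19.715.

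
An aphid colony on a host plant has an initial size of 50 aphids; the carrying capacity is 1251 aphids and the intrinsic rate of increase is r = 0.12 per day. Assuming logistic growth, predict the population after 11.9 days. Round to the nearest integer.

A = (K − N₀)/N₀ = (1251 − 50)/50 = 24.02.
N(t) = K/(1 + A·e^(−rt)) = 1251/(1 + 24.02×e^(−0.12×11.9)).
e^(−1.428) = 0.23979; denominator = 1 + 24.02×0.23979 = 6.7597.
N = 1251/6.7597 = 185.067.

185 aphids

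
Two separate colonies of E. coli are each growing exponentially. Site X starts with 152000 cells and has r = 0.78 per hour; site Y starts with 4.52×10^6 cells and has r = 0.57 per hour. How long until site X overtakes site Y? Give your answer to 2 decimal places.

Set 152000·e^(0.78t) = 4.52×10^6·e^(0.57t).
e^((0.78 − 0.57)t) = 4.52×10^6/152000 → e^(0.21·t) = 29.737.
0.21·t = ln(29.737) = 3.3924, so t = 3.3924/0.21 = 16.154.

16.15 hours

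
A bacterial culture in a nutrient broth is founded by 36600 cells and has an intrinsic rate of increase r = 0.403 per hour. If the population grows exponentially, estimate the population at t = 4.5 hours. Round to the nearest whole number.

224426 cells

N(t) = N₀·e^(rt) = 36600 × e^(0.403×4.5) = 36600 × e^1.814.
e^1.814 ≈ 6.1319, so N ≈ 36600 × 6.1319 = 224426.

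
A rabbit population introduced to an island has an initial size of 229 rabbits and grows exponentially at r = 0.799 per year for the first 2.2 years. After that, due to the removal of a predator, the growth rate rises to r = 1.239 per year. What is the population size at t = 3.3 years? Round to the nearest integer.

5190 rabbits

Phase 1: N(2.2) = 229·e^(0.799×2.2) = 229·e^1.758 = 1328.12.
Phase 2 runs for 3.3 − 2.2 = 1.1 years at r = 1.239.
N(3.3) = 1328.12·e^(1.239×1.1) = 1328.12·e^1.363 = 5189.65.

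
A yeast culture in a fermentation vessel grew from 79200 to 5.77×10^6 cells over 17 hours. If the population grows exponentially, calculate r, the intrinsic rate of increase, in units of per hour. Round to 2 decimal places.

From N(t) = N₀·e^(rt): e^(r·17) = 5.77×10^6/79200 = 72.854.
r·17 = ln(72.854) = 4.2885, so r = 4.2885/17 = 0.25226.

0.25 per hour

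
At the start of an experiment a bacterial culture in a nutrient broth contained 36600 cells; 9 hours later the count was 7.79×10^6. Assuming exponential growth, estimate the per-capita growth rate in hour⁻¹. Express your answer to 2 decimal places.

0.60 per hour

From N(t) = N₀·e^(rt): e^(r·9) = 7.79×10^6/36600 = 212.84.
r·9 = ln(212.84) = 5.3605, so r = 5.3605/9 = 0.59562.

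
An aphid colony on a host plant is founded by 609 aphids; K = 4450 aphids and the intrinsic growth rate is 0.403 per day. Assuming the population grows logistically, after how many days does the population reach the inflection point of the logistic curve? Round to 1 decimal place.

Logistic growth is fastest at N = K/2 = 2225.
A = (K − N₀)/N₀ = 6.3071. Set K/(1 + A·e^(−rt)) = K/2 → A·e^(−rt) = 1.
e^(−0.403t) = 1/6.3071 = 0.158552, so t = ln(6.3071)/0.403 = 1.8417/0.403 = 4.5699.

4.6 days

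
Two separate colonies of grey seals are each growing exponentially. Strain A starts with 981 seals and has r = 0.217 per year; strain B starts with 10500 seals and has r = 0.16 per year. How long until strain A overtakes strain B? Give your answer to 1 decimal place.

Set 981·e^(0.217t) = 10500·e^(0.16t).
e^((0.217 − 0.16)t) = 10500/981 → e^(0.057·t) = 10.703.
0.057·t = ln(10.703) = 2.3706, so t = 2.3706/0.057 = 41.589.

41.6 years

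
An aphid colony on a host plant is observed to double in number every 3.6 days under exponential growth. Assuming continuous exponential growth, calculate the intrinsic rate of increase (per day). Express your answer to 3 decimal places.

0.193 per day

r = ln(2)/t_d = 0.6931/3.6 = 0.19254.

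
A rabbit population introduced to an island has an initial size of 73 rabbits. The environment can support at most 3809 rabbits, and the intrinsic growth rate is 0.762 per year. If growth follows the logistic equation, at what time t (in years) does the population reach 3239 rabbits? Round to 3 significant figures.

7.44 years

A = (K − N₀)/N₀ = (3809 − 73)/73 = 51.178.
Solve 3809/(1 + 51.178·e^(−0.762t)) = 3239: 1 + 51.178·e^(−0.762t) = 1.176, so e^(−0.762t) = 0.00343859.
−0.762·t = ln(0.00343859) = -5.6727, so t = 5.6727/0.762 = 7.4445.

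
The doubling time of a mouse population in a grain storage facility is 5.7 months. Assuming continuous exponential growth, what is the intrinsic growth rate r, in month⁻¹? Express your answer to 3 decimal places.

r = ln(2)/t_d = 0.6931/5.7 = 0.1216.

0.122 per month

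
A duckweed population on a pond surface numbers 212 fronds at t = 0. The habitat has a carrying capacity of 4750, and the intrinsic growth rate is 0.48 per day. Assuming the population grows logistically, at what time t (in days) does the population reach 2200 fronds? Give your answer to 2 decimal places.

A = (K − N₀)/N₀ = (4750 − 212)/212 = 21.406.
Solve 4750/(1 + 21.406·e^(−0.48t)) = 2200: 1 + 21.406·e^(−0.48t) = 2.1591, so e^(−0.48t) = 0.0541488.
−0.48·t = ln(0.0541488) = -2.916, so t = 2.916/0.48 = 6.075.

6.08 days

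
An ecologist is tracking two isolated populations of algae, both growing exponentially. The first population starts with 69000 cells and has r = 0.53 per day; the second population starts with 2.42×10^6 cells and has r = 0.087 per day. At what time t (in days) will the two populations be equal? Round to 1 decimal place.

Set 69000·e^(0.53t) = 2.42×10^6·e^(0.087t).
e^((0.53 − 0.087)t) = 2.42×10^6/69000 → e^(0.443·t) = 35.072.
0.443·t = ln(35.072) = 3.5574, so t = 3.5574/0.443 = 8.0303.

8.0 days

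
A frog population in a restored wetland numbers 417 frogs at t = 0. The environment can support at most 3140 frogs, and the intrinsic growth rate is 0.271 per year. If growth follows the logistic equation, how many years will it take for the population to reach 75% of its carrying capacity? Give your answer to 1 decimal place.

11.0 years

A = (K − N₀)/N₀ = (3140 − 417)/417 = 6.53.
Solve 3140/(1 + 6.53·e^(−0.271t)) = 2355: 1 + 6.53·e^(−0.271t) = 1.3333, so e^(−0.271t) = 0.0510466.
−0.271·t = ln(0.0510466) = -2.975, so t = 2.975/0.271 = 10.978.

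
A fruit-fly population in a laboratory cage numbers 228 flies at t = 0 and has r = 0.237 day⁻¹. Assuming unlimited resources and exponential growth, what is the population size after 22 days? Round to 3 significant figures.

N(t) = N₀·e^(rt) = 228 × e^(0.237×22) = 228 × e^5.214.
e^5.214 ≈ 183.83, so N ≈ 228 × 183.83 = 41912.8.

41900 flies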